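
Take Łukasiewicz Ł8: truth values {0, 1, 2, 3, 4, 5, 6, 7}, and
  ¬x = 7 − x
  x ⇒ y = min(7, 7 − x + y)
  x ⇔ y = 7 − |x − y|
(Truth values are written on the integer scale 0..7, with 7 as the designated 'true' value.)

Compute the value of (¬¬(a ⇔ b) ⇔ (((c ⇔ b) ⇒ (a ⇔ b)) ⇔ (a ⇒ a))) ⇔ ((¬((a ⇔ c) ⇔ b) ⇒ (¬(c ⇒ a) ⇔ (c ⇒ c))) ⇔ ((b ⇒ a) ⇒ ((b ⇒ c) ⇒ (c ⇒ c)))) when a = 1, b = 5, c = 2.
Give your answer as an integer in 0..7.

a ⇔ b = 1 ⇔ 5 = 3
¬(a ⇔ b) = ¬3 = 4
¬¬(a ⇔ b) = ¬4 = 3
c ⇔ b = 2 ⇔ 5 = 4
a ⇔ b = 1 ⇔ 5 = 3
(c ⇔ b) ⇒ (a ⇔ b) = 4 ⇒ 3 = 6
a ⇒ a = 1 ⇒ 1 = 7
((c ⇔ b) ⇒ (a ⇔ b)) ⇔ (a ⇒ a) = 6 ⇔ 7 = 6
¬¬(a ⇔ b) ⇔ (((c ⇔ b) ⇒ (a ⇔ b)) ⇔ (a ⇒ a)) = 3 ⇔ 6 = 4
a ⇔ c = 1 ⇔ 2 = 6
(a ⇔ c) ⇔ b = 6 ⇔ 5 = 6
¬((a ⇔ c) ⇔ b) = ¬6 = 1
c ⇒ a = 2 ⇒ 1 = 6
¬(c ⇒ a) = ¬6 = 1
c ⇒ c = 2 ⇒ 2 = 7
¬(c ⇒ a) ⇔ (c ⇒ c) = 1 ⇔ 7 = 1
¬((a ⇔ c) ⇔ b) ⇒ (¬(c ⇒ a) ⇔ (c ⇒ c)) = 1 ⇒ 1 = 7
b ⇒ a = 5 ⇒ 1 = 3
b ⇒ c = 5 ⇒ 2 = 4
c ⇒ c = 2 ⇒ 2 = 7
(b ⇒ c) ⇒ (c ⇒ c) = 4 ⇒ 7 = 7
(b ⇒ a) ⇒ ((b ⇒ c) ⇒ (c ⇒ c)) = 3 ⇒ 7 = 7
(¬((a ⇔ c) ⇔ b) ⇒ (¬(c ⇒ a) ⇔ (c ⇒ c))) ⇔ ((b ⇒ a) ⇒ ((b ⇒ c) ⇒ (c ⇒ c))) = 7 ⇔ 7 = 7
(¬¬(a ⇔ b) ⇔ (((c ⇔ b) ⇒ (a ⇔ b)) ⇔ (a ⇒ a))) ⇔ ((¬((a ⇔ c) ⇔ b) ⇒ (¬(c ⇒ a) ⇔ (c ⇒ c))) ⇔ ((b ⇒ a) ⇒ ((b ⇒ c) ⇒ (c ⇒ c)))) = 4 ⇔ 7 = 4

4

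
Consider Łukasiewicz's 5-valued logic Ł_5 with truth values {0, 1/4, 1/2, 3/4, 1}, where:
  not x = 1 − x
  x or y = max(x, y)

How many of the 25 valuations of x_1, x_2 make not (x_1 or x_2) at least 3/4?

4

value 1: 1 assignment (counts)
value 3/4: 3 assignments (counts)
value 1/2: 5 assignments
value 1/4: 7 assignments
value 0: 9 assignments
So 4 of the 25 assignments meet the threshold.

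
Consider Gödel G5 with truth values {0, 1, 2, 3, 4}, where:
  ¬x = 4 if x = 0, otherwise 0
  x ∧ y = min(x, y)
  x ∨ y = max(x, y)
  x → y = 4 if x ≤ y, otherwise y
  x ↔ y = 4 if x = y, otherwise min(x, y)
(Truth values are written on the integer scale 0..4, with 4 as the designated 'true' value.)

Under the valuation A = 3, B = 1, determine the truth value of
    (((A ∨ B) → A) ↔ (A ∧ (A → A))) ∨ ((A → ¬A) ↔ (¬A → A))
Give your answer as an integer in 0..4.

A ∨ B = 3 ∨ 1 = 3
(A ∨ B) → A = 3 → 3 = 4
A → A = 3 → 3 = 4
A ∧ (A → A) = 3 ∧ 4 = 3
((A ∨ B) → A) ↔ (A ∧ (A → A)) = 4 ↔ 3 = 3
¬A = ¬3 = 0
A → ¬A = 3 → 0 = 0
¬A = ¬3 = 0
¬A → A = 0 → 3 = 4
(A → ¬A) ↔ (¬A → A) = 0 ↔ 4 = 0
(((A ∨ B) → A) ↔ (A ∧ (A → A))) ∨ ((A → ¬A) ↔ (¬A → A)) = 3 ∨ 0 = 3

3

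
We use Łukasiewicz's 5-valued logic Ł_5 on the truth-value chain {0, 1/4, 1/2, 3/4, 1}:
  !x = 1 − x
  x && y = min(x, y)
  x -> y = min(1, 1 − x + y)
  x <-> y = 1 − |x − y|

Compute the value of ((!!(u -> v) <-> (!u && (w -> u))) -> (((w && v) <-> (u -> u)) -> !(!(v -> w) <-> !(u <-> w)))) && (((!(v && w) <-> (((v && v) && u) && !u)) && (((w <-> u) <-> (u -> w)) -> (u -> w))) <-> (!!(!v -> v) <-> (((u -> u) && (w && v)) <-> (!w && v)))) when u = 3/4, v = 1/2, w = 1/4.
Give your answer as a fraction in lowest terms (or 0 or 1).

u -> v = 3/4 -> 1/2 = 3/4
!(u -> v) = !3/4 = 1/4
!!(u -> v) = !1/4 = 3/4
!u = !3/4 = 1/4
w -> u = 1/4 -> 3/4 = 1
!u && (w -> u) = 1/4 && 1 = 1/4
!!(u -> v) <-> (!u && (w -> u)) = 3/4 <-> 1/4 = 1/2
w && v = 1/4 && 1/2 = 1/4
u -> u = 3/4 -> 3/4 = 1
(w && v) <-> (u -> u) = 1/4 <-> 1 = 1/4
v -> w = 1/2 -> 1/4 = 3/4
!(v -> w) = !3/4 = 1/4
u <-> w = 3/4 <-> 1/4 = 1/2
!(u <-> w) = !1/2 = 1/2
!(v -> w) <-> !(u <-> w) = 1/4 <-> 1/2 = 3/4
!(!(v -> w) <-> !(u <-> w)) = !3/4 = 1/4
((w && v) <-> (u -> u)) -> !(!(v -> w) <-> !(u <-> w)) = 1/4 -> 1/4 = 1
(!!(u -> v) <-> (!u && (w -> u))) -> (((w && v) <-> (u -> u)) -> !(!(v -> w) <-> !(u <-> w))) = 1/2 -> 1 = 1
v && w = 1/2 && 1/4 = 1/4
!(v && w) = !1/4 = 3/4
v && v = 1/2 && 1/2 = 1/2
(v && v) && u = 1/2 && 3/4 = 1/2
!u = !3/4 = 1/4
((v && v) && u) && !u = 1/2 && 1/4 = 1/4
!(v && w) <-> (((v && v) && u) && !u) = 3/4 <-> 1/4 = 1/2
w <-> u = 1/4 <-> 3/4 = 1/2
u -> w = 3/4 -> 1/4 = 1/2
(w <-> u) <-> (u -> w) = 1/2 <-> 1/2 = 1
u -> w = 3/4 -> 1/4 = 1/2
((w <-> u) <-> (u -> w)) -> (u -> w) = 1 -> 1/2 = 1/2
(!(v && w) <-> (((v && v) && u) && !u)) && (((w <-> u) <-> (u -> w)) -> (u -> w)) = 1/2 && 1/2 = 1/2
!v = !1/2 = 1/2
!v -> v = 1/2 -> 1/2 = 1
!(!v -> v) = !1 = 0
!!(!v -> v) = !0 = 1
u -> u = 3/4 -> 3/4 = 1
w && v = 1/4 && 1/2 = 1/4
(u -> u) && (w && v) = 1 && 1/4 = 1/4
!w = !1/4 = 3/4
!w && v = 3/4 && 1/2 = 1/2
((u -> u) && (w && v)) <-> (!w && v) = 1/4 <-> 1/2 = 3/4
!!(!v -> v) <-> (((u -> u) && (w && v)) <-> (!w && v)) = 1 <-> 3/4 = 3/4
((!(v && w) <-> (((v && v) && u) && !u)) && (((w <-> u) <-> (u -> w)) -> (u -> w))) <-> (!!(!v -> v) <-> (((u -> u) && (w && v)) <-> (!w && v))) = 1/2 <-> 3/4 = 3/4
((!!(u -> v) <-> (!u && (w -> u))) -> (((w && v) <-> (u -> u)) -> !(!(v -> w) <-> !(u <-> w)))) && (((!(v && w) <-> (((v && v) && u) && !u)) && (((w <-> u) <-> (u -> w)) -> (u -> w))) <-> (!!(!v -> v) <-> (((u -> u) && (w && v)) <-> (!w && v)))) = 1 && 3/4 = 3/4

3/4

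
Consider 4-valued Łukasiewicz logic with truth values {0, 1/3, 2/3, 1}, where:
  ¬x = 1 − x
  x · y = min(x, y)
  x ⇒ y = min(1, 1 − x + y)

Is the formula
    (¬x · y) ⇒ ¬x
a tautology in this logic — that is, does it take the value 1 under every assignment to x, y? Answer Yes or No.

x = 0, y = 0 ↦ 1
x = 0, y = 1/3 ↦ 1
x = 0, y = 2/3 ↦ 1
x = 0, y = 1 ↦ 1
x = 1/3, y = 0 ↦ 1
x = 1/3, y = 1/3 ↦ 1
x = 1/3, y = 2/3 ↦ 1
x = 1/3, y = 1 ↦ 1
x = 2/3, y = 0 ↦ 1
x = 2/3, y = 1/3 ↦ 1
x = 2/3, y = 2/3 ↦ 1
x = 2/3, y = 1 ↦ 1
x = 1, y = 0 ↦ 1
x = 1, y = 1/3 ↦ 1
x = 1, y = 2/3 ↦ 1
x = 1, y = 1 ↦ 1
Every assignment gives a value ≥ 1.

Yes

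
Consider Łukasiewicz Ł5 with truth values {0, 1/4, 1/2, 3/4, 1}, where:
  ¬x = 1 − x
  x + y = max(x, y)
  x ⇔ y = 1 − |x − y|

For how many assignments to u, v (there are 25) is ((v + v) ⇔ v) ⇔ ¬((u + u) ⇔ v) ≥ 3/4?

value 1: 2 assignments (counts)
value 3/4: 4 assignments (counts)
value 1/2: 6 assignments
value 1/4: 8 assignments
value 0: 5 assignments
So 6 of the 25 assignments meet the threshold.

6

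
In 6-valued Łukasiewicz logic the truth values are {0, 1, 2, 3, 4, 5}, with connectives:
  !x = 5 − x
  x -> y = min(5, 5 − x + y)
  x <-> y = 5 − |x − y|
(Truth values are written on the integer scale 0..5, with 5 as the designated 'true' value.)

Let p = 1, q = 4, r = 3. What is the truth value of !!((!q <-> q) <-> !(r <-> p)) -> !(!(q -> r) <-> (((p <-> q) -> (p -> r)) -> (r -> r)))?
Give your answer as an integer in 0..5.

!q = !4 = 1
!q <-> q = 1 <-> 4 = 2
r <-> p = 3 <-> 1 = 3
!(r <-> p) = !3 = 2
(!q <-> q) <-> !(r <-> p) = 2 <-> 2 = 5
!((!q <-> q) <-> !(r <-> p)) = !5 = 0
!!((!q <-> q) <-> !(r <-> p)) = !0 = 5
q -> r = 4 -> 3 = 4
!(q -> r) = !4 = 1
p <-> q = 1 <-> 4 = 2
p -> r = 1 -> 3 = 5
(p <-> q) -> (p -> r) = 2 -> 5 = 5
r -> r = 3 -> 3 = 5
((p <-> q) -> (p -> r)) -> (r -> r) = 5 -> 5 = 5
!(q -> r) <-> (((p <-> q) -> (p -> r)) -> (r -> r)) = 1 <-> 5 = 1
!(!(q -> r) <-> (((p <-> q) -> (p -> r)) -> (r -> r))) = !1 = 4
!!((!q <-> q) <-> !(r <-> p)) -> !(!(q -> r) <-> (((p <-> q) -> (p -> r)) -> (r -> r))) = 5 -> 4 = 4

4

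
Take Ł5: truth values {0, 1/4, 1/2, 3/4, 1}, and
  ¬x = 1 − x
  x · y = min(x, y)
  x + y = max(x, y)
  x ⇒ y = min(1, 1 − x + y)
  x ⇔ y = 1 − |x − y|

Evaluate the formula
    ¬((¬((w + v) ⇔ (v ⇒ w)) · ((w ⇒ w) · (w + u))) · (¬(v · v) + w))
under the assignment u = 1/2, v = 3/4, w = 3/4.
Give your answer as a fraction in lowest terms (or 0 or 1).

w + v = 3/4 + 3/4 = 3/4
v ⇒ w = 3/4 ⇒ 3/4 = 1
(w + v) ⇔ (v ⇒ w) = 3/4 ⇔ 1 = 3/4
¬((w + v) ⇔ (v ⇒ w)) = ¬3/4 = 1/4
w ⇒ w = 3/4 ⇒ 3/4 = 1
w + u = 3/4 + 1/2 = 3/4
(w ⇒ w) · (w + u) = 1 · 3/4 = 3/4
¬((w + v) ⇔ (v ⇒ w)) · ((w ⇒ w) · (w + u)) = 1/4 · 3/4 = 1/4
v · v = 3/4 · 3/4 = 3/4
¬(v · v) = ¬3/4 = 1/4
¬(v · v) + w = 1/4 + 3/4 = 3/4
(¬((w + v) ⇔ (v ⇒ w)) · ((w ⇒ w) · (w + u))) · (¬(v · v) + w) = 1/4 · 3/4 = 1/4
¬((¬((w + v) ⇔ (v ⇒ w)) · ((w ⇒ w) · (w + u))) · (¬(v · v) + w)) = ¬1/4 = 3/4

3/4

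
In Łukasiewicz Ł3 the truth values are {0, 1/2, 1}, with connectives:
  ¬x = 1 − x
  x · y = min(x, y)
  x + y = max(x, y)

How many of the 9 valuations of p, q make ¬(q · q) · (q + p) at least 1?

p = 0, q = 0 ↦ 0  <
p = 0, q = 1/2 ↦ 1/2  <
p = 0, q = 1 ↦ 0  <
p = 1/2, q = 0 ↦ 1/2  <
p = 1/2, q = 1/2 ↦ 1/2  <
p = 1/2, q = 1 ↦ 0  <
p = 1, q = 0 ↦ 1  ≥
p = 1, q = 1/2 ↦ 1/2  <
p = 1, q = 1 ↦ 0  <
So 1 of the 9 assignments meets the threshold.

1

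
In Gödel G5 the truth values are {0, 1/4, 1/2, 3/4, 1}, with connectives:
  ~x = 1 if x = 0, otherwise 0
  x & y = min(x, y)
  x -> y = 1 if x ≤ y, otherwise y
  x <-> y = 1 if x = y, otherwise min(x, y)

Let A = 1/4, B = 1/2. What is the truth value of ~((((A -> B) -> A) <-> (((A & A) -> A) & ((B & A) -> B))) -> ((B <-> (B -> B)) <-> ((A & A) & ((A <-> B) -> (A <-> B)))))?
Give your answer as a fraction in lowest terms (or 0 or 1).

A -> B = 1/4 -> 1/2 = 1
(A -> B) -> A = 1 -> 1/4 = 1/4
A & A = 1/4 & 1/4 = 1/4
(A & A) -> A = 1/4 -> 1/4 = 1
B & A = 1/2 & 1/4 = 1/4
(B & A) -> B = 1/4 -> 1/2 = 1
((A & A) -> A) & ((B & A) -> B) = 1 & 1 = 1
((A -> B) -> A) <-> (((A & A) -> A) & ((B & A) -> B)) = 1/4 <-> 1 = 1/4
B -> B = 1/2 -> 1/2 = 1
B <-> (B -> B) = 1/2 <-> 1 = 1/2
A & A = 1/4 & 1/4 = 1/4
A <-> B = 1/4 <-> 1/2 = 1/4
A <-> B = 1/4 <-> 1/2 = 1/4
(A <-> B) -> (A <-> B) = 1/4 -> 1/4 = 1
(A & A) & ((A <-> B) -> (A <-> B)) = 1/4 & 1 = 1/4
(B <-> (B -> B)) <-> ((A & A) & ((A <-> B) -> (A <-> B))) = 1/2 <-> 1/4 = 1/4
(((A -> B) -> A) <-> (((A & A) -> A) & ((B & A) -> B))) -> ((B <-> (B -> B)) <-> ((A & A) & ((A <-> B) -> (A <-> B)))) = 1/4 -> 1/4 = 1
~((((A -> B) -> A) <-> (((A & A) -> A) & ((B & A) -> B))) -> ((B <-> (B -> B)) <-> ((A & A) & ((A <-> B) -> (A <-> B))))) = ~1 = 0

0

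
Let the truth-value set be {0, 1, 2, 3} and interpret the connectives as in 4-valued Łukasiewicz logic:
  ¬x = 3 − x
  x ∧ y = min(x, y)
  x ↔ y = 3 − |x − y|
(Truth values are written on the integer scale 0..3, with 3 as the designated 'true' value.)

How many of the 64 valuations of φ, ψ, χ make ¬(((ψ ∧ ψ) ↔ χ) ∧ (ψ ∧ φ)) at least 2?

54

value 3: 31 assignments (counts)
value 2: 23 assignments (counts)
value 1: 9 assignments
value 0: 1 assignment
So 54 of the 64 assignments meet the threshold.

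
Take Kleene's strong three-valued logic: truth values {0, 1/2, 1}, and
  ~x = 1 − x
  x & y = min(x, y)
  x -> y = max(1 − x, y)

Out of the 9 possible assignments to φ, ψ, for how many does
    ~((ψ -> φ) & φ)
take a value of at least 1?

3

φ = 0, ψ = 0 ↦ 1  ≥
φ = 0, ψ = 1/2 ↦ 1  ≥
φ = 0, ψ = 1 ↦ 1  ≥
φ = 1/2, ψ = 0 ↦ 1/2  <
φ = 1/2, ψ = 1/2 ↦ 1/2  <
φ = 1/2, ψ = 1 ↦ 1/2  <
φ = 1, ψ = 0 ↦ 0  <
φ = 1, ψ = 1/2 ↦ 0  <
φ = 1, ψ = 1 ↦ 0  <
So 3 of the 9 assignments meet the threshold.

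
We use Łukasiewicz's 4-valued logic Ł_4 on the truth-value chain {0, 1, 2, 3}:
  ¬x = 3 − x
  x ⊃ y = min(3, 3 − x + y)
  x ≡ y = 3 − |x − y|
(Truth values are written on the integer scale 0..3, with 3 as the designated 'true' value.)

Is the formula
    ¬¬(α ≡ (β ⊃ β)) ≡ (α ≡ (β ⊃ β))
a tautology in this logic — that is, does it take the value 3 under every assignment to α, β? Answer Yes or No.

Yes

α = 0, β = 0 ↦ 3
α = 0, β = 1 ↦ 3
α = 0, β = 2 ↦ 3
α = 0, β = 3 ↦ 3
α = 1, β = 0 ↦ 3
α = 1, β = 1 ↦ 3
α = 1, β = 2 ↦ 3
α = 1, β = 3 ↦ 3
α = 2, β = 0 ↦ 3
α = 2, β = 1 ↦ 3
α = 2, β = 2 ↦ 3
α = 2, β = 3 ↦ 3
α = 3, β = 0 ↦ 3
α = 3, β = 1 ↦ 3
α = 3, β = 2 ↦ 3
α = 3, β = 3 ↦ 3
Every assignment gives a value ≥ 3.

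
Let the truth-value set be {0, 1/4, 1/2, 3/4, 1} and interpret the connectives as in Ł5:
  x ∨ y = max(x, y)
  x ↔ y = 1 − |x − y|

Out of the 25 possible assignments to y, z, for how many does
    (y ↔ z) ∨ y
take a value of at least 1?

value 1: 9 assignments (counts)
value 3/4: 9 assignments
value 1/2: 4 assignments
value 1/4: 2 assignments
value 0: 1 assignment
So 9 of the 25 assignments meet the threshold.

9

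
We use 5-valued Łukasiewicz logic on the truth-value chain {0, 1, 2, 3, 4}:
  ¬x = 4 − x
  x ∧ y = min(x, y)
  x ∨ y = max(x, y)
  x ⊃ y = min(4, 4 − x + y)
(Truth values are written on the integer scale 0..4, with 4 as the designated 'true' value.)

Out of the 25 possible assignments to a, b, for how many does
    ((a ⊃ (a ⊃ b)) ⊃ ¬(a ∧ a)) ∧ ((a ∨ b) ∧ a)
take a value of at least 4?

1

value 4: 1 assignment (counts)
value 3: 2 assignments
value 2: 7 assignments
value 1: 9 assignments
value 0: 6 assignments
So 1 of the 25 assignments meets the threshold.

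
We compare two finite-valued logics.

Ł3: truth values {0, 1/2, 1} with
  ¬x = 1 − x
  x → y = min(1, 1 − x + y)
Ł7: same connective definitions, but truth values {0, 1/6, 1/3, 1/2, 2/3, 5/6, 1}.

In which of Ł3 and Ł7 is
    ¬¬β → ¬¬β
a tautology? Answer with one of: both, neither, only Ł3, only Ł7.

In Ł3: every assignment gives 1 — tautology.
In Ł7: every assignment gives 1 — tautology.

both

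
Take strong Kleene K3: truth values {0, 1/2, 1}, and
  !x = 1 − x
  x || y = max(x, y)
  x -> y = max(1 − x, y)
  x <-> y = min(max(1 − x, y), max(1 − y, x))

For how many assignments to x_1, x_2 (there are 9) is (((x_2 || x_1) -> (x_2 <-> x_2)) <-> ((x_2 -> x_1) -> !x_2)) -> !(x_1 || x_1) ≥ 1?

4

x_1 = 0, x_2 = 0 ↦ 1  ≥
x_1 = 0, x_2 = 1/2 ↦ 1  ≥
x_1 = 0, x_2 = 1 ↦ 1  ≥
x_1 = 1/2, x_2 = 0 ↦ 1/2  <
x_1 = 1/2, x_2 = 1/2 ↦ 1/2  <
x_1 = 1/2, x_2 = 1 ↦ 1/2  <
x_1 = 1, x_2 = 0 ↦ 0  <
x_1 = 1, x_2 = 1/2 ↦ 1/2  <
x_1 = 1, x_2 = 1 ↦ 1  ≥
So 4 of the 9 assignments meet the threshold.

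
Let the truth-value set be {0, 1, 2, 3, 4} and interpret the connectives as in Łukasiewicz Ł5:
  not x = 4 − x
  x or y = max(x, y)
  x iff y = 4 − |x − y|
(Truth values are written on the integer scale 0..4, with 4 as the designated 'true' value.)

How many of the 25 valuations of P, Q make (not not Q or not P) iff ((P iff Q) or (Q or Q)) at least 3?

23

value 4: 16 assignments (counts)
value 3: 7 assignments (counts)
value 2: 2 assignments
So 23 of the 25 assignments meet the threshold.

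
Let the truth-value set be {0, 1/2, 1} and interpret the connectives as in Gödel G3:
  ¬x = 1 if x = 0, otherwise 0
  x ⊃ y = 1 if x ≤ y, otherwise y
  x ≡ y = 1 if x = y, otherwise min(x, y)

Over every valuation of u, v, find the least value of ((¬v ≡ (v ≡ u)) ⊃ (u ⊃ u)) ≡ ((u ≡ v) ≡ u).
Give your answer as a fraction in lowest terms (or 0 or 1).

0

Take u = 0, v = 0:
¬v = ¬0 = 1
v ≡ u = 0 ≡ 0 = 1
¬v ≡ (v ≡ u) = 1 ≡ 1 = 1
u ⊃ u = 0 ⊃ 0 = 1
(¬v ≡ (v ≡ u)) ⊃ (u ⊃ u) = 1 ⊃ 1 = 1
u ≡ v = 0 ≡ 0 = 1
(u ≡ v) ≡ u = 1 ≡ 0 = 0
((¬v ≡ (v ≡ u)) ⊃ (u ⊃ u)) ≡ ((u ≡ v) ≡ u) = 1 ≡ 0 = 0
No assignment yields a value below 0, so this is the minimum.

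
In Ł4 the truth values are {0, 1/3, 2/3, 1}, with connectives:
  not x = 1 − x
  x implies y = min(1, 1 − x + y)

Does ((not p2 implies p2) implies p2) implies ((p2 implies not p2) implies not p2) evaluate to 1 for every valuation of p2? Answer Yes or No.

Yes

p2 = 0 ↦ 1
p2 = 1/3 ↦ 1
p2 = 2/3 ↦ 1
p2 = 1 ↦ 1
Every assignment gives a value ≥ 1.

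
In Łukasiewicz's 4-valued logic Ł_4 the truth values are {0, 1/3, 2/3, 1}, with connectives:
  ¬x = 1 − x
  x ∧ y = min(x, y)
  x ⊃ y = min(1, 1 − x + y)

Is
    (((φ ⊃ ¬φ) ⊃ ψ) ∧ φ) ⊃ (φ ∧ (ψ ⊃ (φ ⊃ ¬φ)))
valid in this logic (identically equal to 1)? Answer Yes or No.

Counterexample: take φ = 1, ψ = 1/3.
¬φ = ¬1 = 0
φ ⊃ ¬φ = 1 ⊃ 0 = 0
(φ ⊃ ¬φ) ⊃ ψ = 0 ⊃ 1/3 = 1
((φ ⊃ ¬φ) ⊃ ψ) ∧ φ = 1 ∧ 1 = 1
¬φ = ¬1 = 0
φ ⊃ ¬φ = 1 ⊃ 0 = 0
ψ ⊃ (φ ⊃ ¬φ) = 1/3 ⊃ 0 = 2/3
φ ∧ (ψ ⊃ (φ ⊃ ¬φ)) = 1 ∧ 2/3 = 2/3
(((φ ⊃ ¬φ) ⊃ ψ) ∧ φ) ⊃ (φ ∧ (ψ ⊃ (φ ⊃ ¬φ))) = 1 ⊃ 2/3 = 2/3
This gives 2/3 ≠ 1.

No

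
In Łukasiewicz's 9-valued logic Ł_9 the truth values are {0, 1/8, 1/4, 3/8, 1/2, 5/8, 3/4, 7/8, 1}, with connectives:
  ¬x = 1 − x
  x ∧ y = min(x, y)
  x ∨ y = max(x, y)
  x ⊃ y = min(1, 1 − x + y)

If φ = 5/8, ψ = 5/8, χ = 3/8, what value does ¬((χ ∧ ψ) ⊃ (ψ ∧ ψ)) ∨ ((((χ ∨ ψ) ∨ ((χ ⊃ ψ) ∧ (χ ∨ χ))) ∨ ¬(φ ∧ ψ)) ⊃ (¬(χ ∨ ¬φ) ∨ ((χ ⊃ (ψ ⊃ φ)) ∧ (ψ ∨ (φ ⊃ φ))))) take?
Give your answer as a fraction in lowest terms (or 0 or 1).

1

χ ∧ ψ = 3/8 ∧ 5/8 = 3/8
ψ ∧ ψ = 5/8 ∧ 5/8 = 5/8
(χ ∧ ψ) ⊃ (ψ ∧ ψ) = 3/8 ⊃ 5/8 = 1
¬((χ ∧ ψ) ⊃ (ψ ∧ ψ)) = ¬1 = 0
χ ∨ ψ = 3/8 ∨ 5/8 = 5/8
χ ⊃ ψ = 3/8 ⊃ 5/8 = 1
χ ∨ χ = 3/8 ∨ 3/8 = 3/8
(χ ⊃ ψ) ∧ (χ ∨ χ) = 1 ∧ 3/8 = 3/8
(χ ∨ ψ) ∨ ((χ ⊃ ψ) ∧ (χ ∨ χ)) = 5/8 ∨ 3/8 = 5/8
φ ∧ ψ = 5/8 ∧ 5/8 = 5/8
¬(φ ∧ ψ) = ¬5/8 = 3/8
((χ ∨ ψ) ∨ ((χ ⊃ ψ) ∧ (χ ∨ χ))) ∨ ¬(φ ∧ ψ) = 5/8 ∨ 3/8 = 5/8
¬φ = ¬5/8 = 3/8
χ ∨ ¬φ = 3/8 ∨ 3/8 = 3/8
¬(χ ∨ ¬φ) = ¬3/8 = 5/8
ψ ⊃ φ = 5/8 ⊃ 5/8 = 1
χ ⊃ (ψ ⊃ φ) = 3/8 ⊃ 1 = 1
φ ⊃ φ = 5/8 ⊃ 5/8 = 1
ψ ∨ (φ ⊃ φ) = 5/8 ∨ 1 = 1
(χ ⊃ (ψ ⊃ φ)) ∧ (ψ ∨ (φ ⊃ φ)) = 1 ∧ 1 = 1
¬(χ ∨ ¬φ) ∨ ((χ ⊃ (ψ ⊃ φ)) ∧ (ψ ∨ (φ ⊃ φ))) = 5/8 ∨ 1 = 1
(((χ ∨ ψ) ∨ ((χ ⊃ ψ) ∧ (χ ∨ χ))) ∨ ¬(φ ∧ ψ)) ⊃ (¬(χ ∨ ¬φ) ∨ ((χ ⊃ (ψ ⊃ φ)) ∧ (ψ ∨ (φ ⊃ φ)))) = 5/8 ⊃ 1 = 1
¬((χ ∧ ψ) ⊃ (ψ ∧ ψ)) ∨ ((((χ ∨ ψ) ∨ ((χ ⊃ ψ) ∧ (χ ∨ χ))) ∨ ¬(φ ∧ ψ)) ⊃ (¬(χ ∨ ¬φ) ∨ ((χ ⊃ (ψ ⊃ φ)) ∧ (ψ ∨ (φ ⊃ φ))))) = 0 ∨ 1 = 1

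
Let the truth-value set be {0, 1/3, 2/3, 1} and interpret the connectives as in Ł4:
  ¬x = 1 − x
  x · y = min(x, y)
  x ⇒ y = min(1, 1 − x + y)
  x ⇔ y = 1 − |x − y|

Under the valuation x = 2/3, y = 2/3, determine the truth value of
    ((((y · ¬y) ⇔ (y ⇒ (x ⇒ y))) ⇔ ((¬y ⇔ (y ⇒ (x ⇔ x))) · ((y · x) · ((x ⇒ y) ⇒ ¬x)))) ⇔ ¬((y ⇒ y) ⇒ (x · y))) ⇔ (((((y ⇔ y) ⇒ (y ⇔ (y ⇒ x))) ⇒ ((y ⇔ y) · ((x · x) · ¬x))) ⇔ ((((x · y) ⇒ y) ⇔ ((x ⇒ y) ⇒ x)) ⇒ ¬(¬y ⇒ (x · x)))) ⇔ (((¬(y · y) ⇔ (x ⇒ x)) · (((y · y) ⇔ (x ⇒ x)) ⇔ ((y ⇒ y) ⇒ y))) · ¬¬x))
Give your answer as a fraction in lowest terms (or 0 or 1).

¬y = ¬2/3 = 1/3
y · ¬y = 2/3 · 1/3 = 1/3
x ⇒ y = 2/3 ⇒ 2/3 = 1
y ⇒ (x ⇒ y) = 2/3 ⇒ 1 = 1
(y · ¬y) ⇔ (y ⇒ (x ⇒ y)) = 1/3 ⇔ 1 = 1/3
¬y = ¬2/3 = 1/3
x ⇔ x = 2/3 ⇔ 2/3 = 1
y ⇒ (x ⇔ x) = 2/3 ⇒ 1 = 1
¬y ⇔ (y ⇒ (x ⇔ x)) = 1/3 ⇔ 1 = 1/3
y · x = 2/3 · 2/3 = 2/3
x ⇒ y = 2/3 ⇒ 2/3 = 1
¬x = ¬2/3 = 1/3
(x ⇒ y) ⇒ ¬x = 1 ⇒ 1/3 = 1/3
(y · x) · ((x ⇒ y) ⇒ ¬x) = 2/3 · 1/3 = 1/3
(¬y ⇔ (y ⇒ (x ⇔ x))) · ((y · x) · ((x ⇒ y) ⇒ ¬x)) = 1/3 · 1/3 = 1/3
((y · ¬y) ⇔ (y ⇒ (x ⇒ y))) ⇔ ((¬y ⇔ (y ⇒ (x ⇔ x))) · ((y · x) · ((x ⇒ y) ⇒ ¬x))) = 1/3 ⇔ 1/3 = 1
y ⇒ y = 2/3 ⇒ 2/3 = 1
x · y = 2/3 · 2/3 = 2/3
(y ⇒ y) ⇒ (x · y) = 1 ⇒ 2/3 = 2/3
¬((y ⇒ y) ⇒ (x · y)) = ¬2/3 = 1/3
(((y · ¬y) ⇔ (y ⇒ (x ⇒ y))) ⇔ ((¬y ⇔ (y ⇒ (x ⇔ x))) · ((y · x) · ((x ⇒ y) ⇒ ¬x)))) ⇔ ¬((y ⇒ y) ⇒ (x · y)) = 1 ⇔ 1/3 = 1/3
y ⇔ y = 2/3 ⇔ 2/3 = 1
y ⇒ x = 2/3 ⇒ 2/3 = 1
y ⇔ (y ⇒ x) = 2/3 ⇔ 1 = 2/3
(y ⇔ y) ⇒ (y ⇔ (y ⇒ x)) = 1 ⇒ 2/3 = 2/3
y ⇔ y = 2/3 ⇔ 2/3 = 1
x · x = 2/3 · 2/3 = 2/3
¬x = ¬2/3 = 1/3
(x · x) · ¬x = 2/3 · 1/3 = 1/3
(y ⇔ y) · ((x · x) · ¬x) = 1 · 1/3 = 1/3
((y ⇔ y) ⇒ (y ⇔ (y ⇒ x))) ⇒ ((y ⇔ y) · ((x · x) · ¬x)) = 2/3 ⇒ 1/3 = 2/3
x · y = 2/3 · 2/3 = 2/3
(x · y) ⇒ y = 2/3 ⇒ 2/3 = 1
x ⇒ y = 2/3 ⇒ 2/3 = 1
(x ⇒ y) ⇒ x = 1 ⇒ 2/3 = 2/3
((x · y) ⇒ y) ⇔ ((x ⇒ y) ⇒ x) = 1 ⇔ 2/3 = 2/3
¬y = ¬2/3 = 1/3
x · x = 2/3 · 2/3 = 2/3
¬y ⇒ (x · x) = 1/3 ⇒ 2/3 = 1
¬(¬y ⇒ (x · x)) = ¬1 = 0
(((x · y) ⇒ y) ⇔ ((x ⇒ y) ⇒ x)) ⇒ ¬(¬y ⇒ (x · x)) = 2/3 ⇒ 0 = 1/3
(((y ⇔ y) ⇒ (y ⇔ (y ⇒ x))) ⇒ ((y ⇔ y) · ((x · x) · ¬x))) ⇔ ((((x · y) ⇒ y) ⇔ ((x ⇒ y) ⇒ x)) ⇒ ¬(¬y ⇒ (x · x))) = 2/3 ⇔ 1/3 = 2/3
y · y = 2/3 · 2/3 = 2/3
¬(y · y) = ¬2/3 = 1/3
x ⇒ x = 2/3 ⇒ 2/3 = 1
¬(y · y) ⇔ (x ⇒ x) = 1/3 ⇔ 1 = 1/3
y · y = 2/3 · 2/3 = 2/3
x ⇒ x = 2/3 ⇒ 2/3 = 1
(y · y) ⇔ (x ⇒ x) = 2/3 ⇔ 1 = 2/3
y ⇒ y = 2/3 ⇒ 2/3 = 1
(y ⇒ y) ⇒ y = 1 ⇒ 2/3 = 2/3
((y · y) ⇔ (x ⇒ x)) ⇔ ((y ⇒ y) ⇒ y) = 2/3 ⇔ 2/3 = 1
(¬(y · y) ⇔ (x ⇒ x)) · (((y · y) ⇔ (x ⇒ x)) ⇔ ((y ⇒ y) ⇒ y)) = 1/3 · 1 = 1/3
¬x = ¬2/3 = 1/3
¬¬x = ¬1/3 = 2/3
((¬(y · y) ⇔ (x ⇒ x)) · (((y · y) ⇔ (x ⇒ x)) ⇔ ((y ⇒ y) ⇒ y))) · ¬¬x = 1/3 · 2/3 = 1/3
((((y ⇔ y) ⇒ (y ⇔ (y ⇒ x))) ⇒ ((y ⇔ y) · ((x · x) · ¬x))) ⇔ ((((x · y) ⇒ y) ⇔ ((x ⇒ y) ⇒ x)) ⇒ ¬(¬y ⇒ (x · x)))) ⇔ (((¬(y · y) ⇔ (x ⇒ x)) · (((y · y) ⇔ (x ⇒ x)) ⇔ ((y ⇒ y) ⇒ y))) · ¬¬x) = 2/3 ⇔ 1/3 = 2/3
((((y · ¬y) ⇔ (y ⇒ (x ⇒ y))) ⇔ ((¬y ⇔ (y ⇒ (x ⇔ x))) · ((y · x) · ((x ⇒ y) ⇒ ¬x)))) ⇔ ¬((y ⇒ y) ⇒ (x · y))) ⇔ (((((y ⇔ y) ⇒ (y ⇔ (y ⇒ x))) ⇒ ((y ⇔ y) · ((x · x) · ¬x))) ⇔ ((((x · y) ⇒ y) ⇔ ((x ⇒ y) ⇒ x)) ⇒ ¬(¬y ⇒ (x · x)))) ⇔ (((¬(y · y) ⇔ (x ⇒ x)) · (((y · y) ⇔ (x ⇒ x)) ⇔ ((y ⇒ y) ⇒ y))) · ¬¬x)) = 1/3 ⇔ 2/3 = 2/3

2/3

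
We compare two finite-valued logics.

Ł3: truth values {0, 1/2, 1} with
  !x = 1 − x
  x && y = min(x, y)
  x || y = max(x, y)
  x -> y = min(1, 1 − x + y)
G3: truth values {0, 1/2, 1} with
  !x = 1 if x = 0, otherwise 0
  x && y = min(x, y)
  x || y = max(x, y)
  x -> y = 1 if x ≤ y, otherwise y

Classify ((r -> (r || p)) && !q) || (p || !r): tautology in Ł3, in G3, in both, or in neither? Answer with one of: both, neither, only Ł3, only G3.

In Ł3: at p = 0, q = 1/2, r = 1/2 the value is 1/2 — not a tautology.
In G3: at p = 0, q = 1/2, r = 1/2 the value is 0 — not a tautology.

neither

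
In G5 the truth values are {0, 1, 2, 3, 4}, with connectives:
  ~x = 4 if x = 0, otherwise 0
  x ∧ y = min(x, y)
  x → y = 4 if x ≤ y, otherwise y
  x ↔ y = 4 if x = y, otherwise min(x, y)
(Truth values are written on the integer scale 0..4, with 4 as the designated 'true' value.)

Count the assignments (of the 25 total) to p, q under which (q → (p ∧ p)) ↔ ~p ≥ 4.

value 4: 1 assignment (counts)
value 0: 24 assignments
So 1 of the 25 assignments meets the threshold.

1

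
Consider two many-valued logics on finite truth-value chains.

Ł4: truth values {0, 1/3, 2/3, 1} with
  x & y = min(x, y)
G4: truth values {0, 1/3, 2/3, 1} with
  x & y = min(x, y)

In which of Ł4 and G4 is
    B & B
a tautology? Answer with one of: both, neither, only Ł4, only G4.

neither

In Ł4: at B = 0 the value is 0 — not a tautology.
In G4: at B = 0 the value is 0 — not a tautology.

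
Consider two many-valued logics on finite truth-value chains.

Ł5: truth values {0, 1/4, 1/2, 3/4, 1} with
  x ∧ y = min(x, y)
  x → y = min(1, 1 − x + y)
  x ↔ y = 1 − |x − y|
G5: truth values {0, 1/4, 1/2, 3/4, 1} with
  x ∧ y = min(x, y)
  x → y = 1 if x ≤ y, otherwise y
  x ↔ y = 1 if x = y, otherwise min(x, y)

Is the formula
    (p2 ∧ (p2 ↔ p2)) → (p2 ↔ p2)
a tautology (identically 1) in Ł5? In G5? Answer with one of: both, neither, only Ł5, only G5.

both

In Ł5: every assignment gives 1 — tautology.
In G5: every assignment gives 1 — tautology.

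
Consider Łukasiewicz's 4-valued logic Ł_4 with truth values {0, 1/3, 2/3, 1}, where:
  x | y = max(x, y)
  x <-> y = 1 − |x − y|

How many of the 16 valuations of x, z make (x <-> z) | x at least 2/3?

x = 0, z = 0 ↦ 1  ≥
x = 0, z = 1/3 ↦ 2/3  ≥
x = 0, z = 2/3 ↦ 1/3  <
x = 0, z = 1 ↦ 0  <
x = 1/3, z = 0 ↦ 2/3  ≥
x = 1/3, z = 1/3 ↦ 1  ≥
x = 1/3, z = 2/3 ↦ 2/3  ≥
x = 1/3, z = 1 ↦ 1/3  <
x = 2/3, z = 0 ↦ 2/3  ≥
x = 2/3, z = 1/3 ↦ 2/3  ≥
x = 2/3, z = 2/3 ↦ 1  ≥
x = 2/3, z = 1 ↦ 2/3  ≥
x = 1, z = 0 ↦ 1  ≥
x = 1, z = 1/3 ↦ 1  ≥
x = 1, z = 2/3 ↦ 1  ≥
x = 1, z = 1 ↦ 1  ≥
So 13 of the 16 assignments meet the threshold.

13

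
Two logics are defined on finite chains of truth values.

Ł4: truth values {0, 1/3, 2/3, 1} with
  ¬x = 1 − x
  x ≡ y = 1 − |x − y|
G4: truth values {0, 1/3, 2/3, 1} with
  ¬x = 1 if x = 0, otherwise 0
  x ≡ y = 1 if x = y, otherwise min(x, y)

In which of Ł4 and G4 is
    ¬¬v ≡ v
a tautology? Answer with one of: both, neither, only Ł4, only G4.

only Ł4

In Ł4: every assignment gives 1 — tautology.
In G4: at v = 1/3 the value is 1/3 — not a tautology.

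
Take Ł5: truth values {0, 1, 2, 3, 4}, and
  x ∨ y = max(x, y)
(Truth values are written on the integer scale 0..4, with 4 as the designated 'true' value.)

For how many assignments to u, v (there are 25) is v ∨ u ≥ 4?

value 4: 9 assignments (counts)
value 3: 7 assignments
value 2: 5 assignments
value 1: 3 assignments
value 0: 1 assignment
So 9 of the 25 assignments meet the threshold.

9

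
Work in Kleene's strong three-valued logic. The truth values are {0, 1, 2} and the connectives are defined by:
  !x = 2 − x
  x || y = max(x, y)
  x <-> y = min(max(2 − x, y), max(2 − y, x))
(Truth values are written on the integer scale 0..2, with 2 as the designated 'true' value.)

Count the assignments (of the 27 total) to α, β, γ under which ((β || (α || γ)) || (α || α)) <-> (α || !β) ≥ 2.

11

value 2: 11 assignments (counts)
value 1: 12 assignments
value 0: 4 assignments
So 11 of the 27 assignments meet the threshold.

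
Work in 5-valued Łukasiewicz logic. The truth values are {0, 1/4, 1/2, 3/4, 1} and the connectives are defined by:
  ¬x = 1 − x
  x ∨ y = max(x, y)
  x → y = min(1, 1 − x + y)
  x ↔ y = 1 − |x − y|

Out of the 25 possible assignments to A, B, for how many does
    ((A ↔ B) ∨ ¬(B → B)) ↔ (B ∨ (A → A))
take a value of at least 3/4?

13

value 1: 5 assignments (counts)
value 3/4: 8 assignments (counts)
value 1/2: 6 assignments
value 1/4: 4 assignments
value 0: 2 assignments
So 13 of the 25 assignments meet the threshold.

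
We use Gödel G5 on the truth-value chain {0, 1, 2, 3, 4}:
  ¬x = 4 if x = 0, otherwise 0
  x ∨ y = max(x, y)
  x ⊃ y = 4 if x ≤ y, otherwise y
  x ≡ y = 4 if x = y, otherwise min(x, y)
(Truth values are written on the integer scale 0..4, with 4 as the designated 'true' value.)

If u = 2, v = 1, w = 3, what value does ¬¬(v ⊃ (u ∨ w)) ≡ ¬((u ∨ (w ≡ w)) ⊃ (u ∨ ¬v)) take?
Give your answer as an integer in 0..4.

u ∨ w = 2 ∨ 3 = 3
v ⊃ (u ∨ w) = 1 ⊃ 3 = 4
¬(v ⊃ (u ∨ w)) = ¬4 = 0
¬¬(v ⊃ (u ∨ w)) = ¬0 = 4
w ≡ w = 3 ≡ 3 = 4
u ∨ (w ≡ w) = 2 ∨ 4 = 4
¬v = ¬1 = 0
u ∨ ¬v = 2 ∨ 0 = 2
(u ∨ (w ≡ w)) ⊃ (u ∨ ¬v) = 4 ⊃ 2 = 2
¬((u ∨ (w ≡ w)) ⊃ (u ∨ ¬v)) = ¬2 = 0
¬¬(v ⊃ (u ∨ w)) ≡ ¬((u ∨ (w ≡ w)) ⊃ (u ∨ ¬v)) = 4 ≡ 0 = 0

0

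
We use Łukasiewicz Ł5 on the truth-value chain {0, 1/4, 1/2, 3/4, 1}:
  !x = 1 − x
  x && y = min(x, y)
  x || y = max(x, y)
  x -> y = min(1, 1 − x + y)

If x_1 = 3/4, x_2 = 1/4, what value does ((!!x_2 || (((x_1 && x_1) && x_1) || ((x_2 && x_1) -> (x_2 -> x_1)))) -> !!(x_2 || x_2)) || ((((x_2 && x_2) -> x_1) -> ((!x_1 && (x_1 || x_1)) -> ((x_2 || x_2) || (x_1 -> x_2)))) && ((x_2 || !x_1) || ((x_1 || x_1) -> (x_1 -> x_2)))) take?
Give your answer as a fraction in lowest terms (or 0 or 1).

3/4

!x_2 = !1/4 = 3/4
!!x_2 = !3/4 = 1/4
x_1 && x_1 = 3/4 && 3/4 = 3/4
(x_1 && x_1) && x_1 = 3/4 && 3/4 = 3/4
x_2 && x_1 = 1/4 && 3/4 = 1/4
x_2 -> x_1 = 1/4 -> 3/4 = 1
(x_2 && x_1) -> (x_2 -> x_1) = 1/4 -> 1 = 1
((x_1 && x_1) && x_1) || ((x_2 && x_1) -> (x_2 -> x_1)) = 3/4 || 1 = 1
!!x_2 || (((x_1 && x_1) && x_1) || ((x_2 && x_1) -> (x_2 -> x_1))) = 1/4 || 1 = 1
x_2 || x_2 = 1/4 || 1/4 = 1/4
!(x_2 || x_2) = !1/4 = 3/4
!!(x_2 || x_2) = !3/4 = 1/4
(!!x_2 || (((x_1 && x_1) && x_1) || ((x_2 && x_1) -> (x_2 -> x_1)))) -> !!(x_2 || x_2) = 1 -> 1/4 = 1/4
x_2 && x_2 = 1/4 && 1/4 = 1/4
(x_2 && x_2) -> x_1 = 1/4 -> 3/4 = 1
!x_1 = !3/4 = 1/4
x_1 || x_1 = 3/4 || 3/4 = 3/4
!x_1 && (x_1 || x_1) = 1/4 && 3/4 = 1/4
x_2 || x_2 = 1/4 || 1/4 = 1/4
x_1 -> x_2 = 3/4 -> 1/4 = 1/2
(x_2 || x_2) || (x_1 -> x_2) = 1/4 || 1/2 = 1/2
(!x_1 && (x_1 || x_1)) -> ((x_2 || x_2) || (x_1 -> x_2)) = 1/4 -> 1/2 = 1
((x_2 && x_2) -> x_1) -> ((!x_1 && (x_1 || x_1)) -> ((x_2 || x_2) || (x_1 -> x_2))) = 1 -> 1 = 1
!x_1 = !3/4 = 1/4
x_2 || !x_1 = 1/4 || 1/4 = 1/4
x_1 || x_1 = 3/4 || 3/4 = 3/4
x_1 -> x_2 = 3/4 -> 1/4 = 1/2
(x_1 || x_1) -> (x_1 -> x_2) = 3/4 -> 1/2 = 3/4
(x_2 || !x_1) || ((x_1 || x_1) -> (x_1 -> x_2)) = 1/4 || 3/4 = 3/4
(((x_2 && x_2) -> x_1) -> ((!x_1 && (x_1 || x_1)) -> ((x_2 || x_2) || (x_1 -> x_2)))) && ((x_2 || !x_1) || ((x_1 || x_1) -> (x_1 -> x_2))) = 1 && 3/4 = 3/4
((!!x_2 || (((x_1 && x_1) && x_1) || ((x_2 && x_1) -> (x_2 -> x_1)))) -> !!(x_2 || x_2)) || ((((x_2 && x_2) -> x_1) -> ((!x_1 && (x_1 || x_1)) -> ((x_2 || x_2) || (x_1 -> x_2)))) && ((x_2 || !x_1) || ((x_1 || x_1) -> (x_1 -> x_2)))) = 1/4 || 3/4 = 3/4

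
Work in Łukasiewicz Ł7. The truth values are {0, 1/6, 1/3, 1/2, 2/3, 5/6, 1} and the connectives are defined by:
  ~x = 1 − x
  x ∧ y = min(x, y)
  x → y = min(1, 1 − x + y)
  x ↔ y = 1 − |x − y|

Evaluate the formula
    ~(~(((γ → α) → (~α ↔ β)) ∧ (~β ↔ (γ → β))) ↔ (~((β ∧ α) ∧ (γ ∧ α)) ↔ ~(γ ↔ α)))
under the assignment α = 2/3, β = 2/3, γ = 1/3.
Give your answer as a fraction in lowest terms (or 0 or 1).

0

γ → α = 1/3 → 2/3 = 1
~α = ~2/3 = 1/3
~α ↔ β = 1/3 ↔ 2/3 = 2/3
(γ → α) → (~α ↔ β) = 1 → 2/3 = 2/3
~β = ~2/3 = 1/3
γ → β = 1/3 → 2/3 = 1
~β ↔ (γ → β) = 1/3 ↔ 1 = 1/3
((γ → α) → (~α ↔ β)) ∧ (~β ↔ (γ → β)) = 2/3 ∧ 1/3 = 1/3
~(((γ → α) → (~α ↔ β)) ∧ (~β ↔ (γ → β))) = ~1/3 = 2/3
β ∧ α = 2/3 ∧ 2/3 = 2/3
γ ∧ α = 1/3 ∧ 2/3 = 1/3
(β ∧ α) ∧ (γ ∧ α) = 2/3 ∧ 1/3 = 1/3
~((β ∧ α) ∧ (γ ∧ α)) = ~1/3 = 2/3
γ ↔ α = 1/3 ↔ 2/3 = 2/3
~(γ ↔ α) = ~2/3 = 1/3
~((β ∧ α) ∧ (γ ∧ α)) ↔ ~(γ ↔ α) = 2/3 ↔ 1/3 = 2/3
~(((γ → α) → (~α ↔ β)) ∧ (~β ↔ (γ → β))) ↔ (~((β ∧ α) ∧ (γ ∧ α)) ↔ ~(γ ↔ α)) = 2/3 ↔ 2/3 = 1
~(~(((γ → α) → (~α ↔ β)) ∧ (~β ↔ (γ → β))) ↔ (~((β ∧ α) ∧ (γ ∧ α)) ↔ ~(γ ↔ α))) = ~1 = 0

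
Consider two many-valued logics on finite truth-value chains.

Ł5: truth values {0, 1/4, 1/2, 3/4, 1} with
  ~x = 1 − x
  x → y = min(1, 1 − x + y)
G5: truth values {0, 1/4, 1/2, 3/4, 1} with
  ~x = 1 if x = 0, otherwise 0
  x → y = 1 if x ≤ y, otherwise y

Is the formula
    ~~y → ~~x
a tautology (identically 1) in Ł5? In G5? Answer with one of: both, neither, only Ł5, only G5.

neither

In Ł5: at x = 0, y = 1/4 the value is 3/4 — not a tautology.
In G5: at x = 0, y = 1/4 the value is 0 — not a tautology.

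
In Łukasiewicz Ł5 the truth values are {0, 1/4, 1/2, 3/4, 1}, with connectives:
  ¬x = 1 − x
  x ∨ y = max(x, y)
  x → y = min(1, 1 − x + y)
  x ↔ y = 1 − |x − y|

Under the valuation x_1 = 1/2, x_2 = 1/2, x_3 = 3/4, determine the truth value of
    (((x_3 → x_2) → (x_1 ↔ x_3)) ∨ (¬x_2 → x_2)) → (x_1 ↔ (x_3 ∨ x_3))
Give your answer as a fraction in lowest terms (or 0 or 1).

3/4

x_3 → x_2 = 3/4 → 1/2 = 3/4
x_1 ↔ x_3 = 1/2 ↔ 3/4 = 3/4
(x_3 → x_2) → (x_1 ↔ x_3) = 3/4 → 3/4 = 1
¬x_2 = ¬1/2 = 1/2
¬x_2 → x_2 = 1/2 → 1/2 = 1
((x_3 → x_2) → (x_1 ↔ x_3)) ∨ (¬x_2 → x_2) = 1 ∨ 1 = 1
x_3 ∨ x_3 = 3/4 ∨ 3/4 = 3/4
x_1 ↔ (x_3 ∨ x_3) = 1/2 ↔ 3/4 = 3/4
(((x_3 → x_2) → (x_1 ↔ x_3)) ∨ (¬x_2 → x_2)) → (x_1 ↔ (x_3 ∨ x_3)) = 1 → 3/4 = 3/4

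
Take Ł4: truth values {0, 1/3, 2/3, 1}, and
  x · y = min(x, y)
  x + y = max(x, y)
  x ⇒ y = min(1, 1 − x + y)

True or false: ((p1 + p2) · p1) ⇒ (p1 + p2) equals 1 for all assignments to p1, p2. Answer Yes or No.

p1 = 0, p2 = 0 ↦ 1
p1 = 0, p2 = 1/3 ↦ 1
p1 = 0, p2 = 2/3 ↦ 1
p1 = 0, p2 = 1 ↦ 1
p1 = 1/3, p2 = 0 ↦ 1
p1 = 1/3, p2 = 1/3 ↦ 1
p1 = 1/3, p2 = 2/3 ↦ 1
p1 = 1/3, p2 = 1 ↦ 1
p1 = 2/3, p2 = 0 ↦ 1
p1 = 2/3, p2 = 1/3 ↦ 1
p1 = 2/3, p2 = 2/3 ↦ 1
p1 = 2/3, p2 = 1 ↦ 1
p1 = 1, p2 = 0 ↦ 1
p1 = 1, p2 = 1/3 ↦ 1
p1 = 1, p2 = 2/3 ↦ 1
p1 = 1, p2 = 1 ↦ 1
Every assignment gives a value ≥ 1.

Yes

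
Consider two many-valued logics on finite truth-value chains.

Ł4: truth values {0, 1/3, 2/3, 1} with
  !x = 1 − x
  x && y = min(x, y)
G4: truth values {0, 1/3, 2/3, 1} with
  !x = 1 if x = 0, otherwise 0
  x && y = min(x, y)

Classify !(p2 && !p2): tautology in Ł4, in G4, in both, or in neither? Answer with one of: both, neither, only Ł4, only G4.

In Ł4: at p2 = 1/3 the value is 2/3 — not a tautology.
In G4: every assignment gives 1 — tautology.

only G4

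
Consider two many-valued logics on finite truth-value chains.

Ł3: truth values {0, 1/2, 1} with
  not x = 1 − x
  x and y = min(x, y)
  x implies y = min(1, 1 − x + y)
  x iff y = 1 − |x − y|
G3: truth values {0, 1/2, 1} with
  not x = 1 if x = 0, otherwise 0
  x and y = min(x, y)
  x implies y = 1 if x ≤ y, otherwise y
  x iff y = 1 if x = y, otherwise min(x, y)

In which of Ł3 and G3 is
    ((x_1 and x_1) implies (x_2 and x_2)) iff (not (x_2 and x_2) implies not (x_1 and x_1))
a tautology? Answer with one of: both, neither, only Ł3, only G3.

In Ł3: every assignment gives 1 — tautology.
In G3: at x_1 = 1, x_2 = 1/2 the value is 1/2 — not a tautology.

only Ł3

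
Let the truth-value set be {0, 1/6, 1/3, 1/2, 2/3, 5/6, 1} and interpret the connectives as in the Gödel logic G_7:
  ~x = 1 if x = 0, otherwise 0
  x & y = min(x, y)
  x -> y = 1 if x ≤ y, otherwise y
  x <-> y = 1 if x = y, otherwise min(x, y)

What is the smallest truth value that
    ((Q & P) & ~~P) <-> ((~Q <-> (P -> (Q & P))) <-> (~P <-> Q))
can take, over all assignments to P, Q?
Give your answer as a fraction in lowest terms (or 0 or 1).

1/6

Take P = 1/6, Q = 1/6:
Q & P = 1/6 & 1/6 = 1/6
~P = ~1/6 = 0
~~P = ~0 = 1
(Q & P) & ~~P = 1/6 & 1 = 1/6
~Q = ~1/6 = 0
Q & P = 1/6 & 1/6 = 1/6
P -> (Q & P) = 1/6 -> 1/6 = 1
~Q <-> (P -> (Q & P)) = 0 <-> 1 = 0
~P = ~1/6 = 0
~P <-> Q = 0 <-> 1/6 = 0
(~Q <-> (P -> (Q & P))) <-> (~P <-> Q) = 0 <-> 0 = 1
((Q & P) & ~~P) <-> ((~Q <-> (P -> (Q & P))) <-> (~P <-> Q)) = 1/6 <-> 1 = 1/6
No assignment yields a value below 1/6, so this is the minimum.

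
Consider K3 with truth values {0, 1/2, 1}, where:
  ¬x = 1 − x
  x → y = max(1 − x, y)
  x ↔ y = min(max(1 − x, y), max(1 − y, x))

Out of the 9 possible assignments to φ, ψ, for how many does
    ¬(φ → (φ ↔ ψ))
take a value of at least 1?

1

φ = 0, ψ = 0 ↦ 0  <
φ = 0, ψ = 1/2 ↦ 0  <
φ = 0, ψ = 1 ↦ 0  <
φ = 1/2, ψ = 0 ↦ 1/2  <
φ = 1/2, ψ = 1/2 ↦ 1/2  <
φ = 1/2, ψ = 1 ↦ 1/2  <
φ = 1, ψ = 0 ↦ 1  ≥
φ = 1, ψ = 1/2 ↦ 1/2  <
φ = 1, ψ = 1 ↦ 0  <
So 1 of the 9 assignments meets the threshold.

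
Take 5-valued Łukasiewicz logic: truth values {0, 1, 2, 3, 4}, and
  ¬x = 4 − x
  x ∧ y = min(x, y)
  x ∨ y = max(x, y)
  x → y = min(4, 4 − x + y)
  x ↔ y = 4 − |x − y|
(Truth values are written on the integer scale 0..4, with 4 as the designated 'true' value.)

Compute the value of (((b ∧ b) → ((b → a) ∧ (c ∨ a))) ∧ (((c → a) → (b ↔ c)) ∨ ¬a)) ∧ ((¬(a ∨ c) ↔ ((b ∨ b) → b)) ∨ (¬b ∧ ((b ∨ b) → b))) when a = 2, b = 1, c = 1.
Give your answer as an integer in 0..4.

3

b ∧ b = 1 ∧ 1 = 1
b → a = 1 → 2 = 4
c ∨ a = 1 ∨ 2 = 2
(b → a) ∧ (c ∨ a) = 4 ∧ 2 = 2
(b ∧ b) → ((b → a) ∧ (c ∨ a)) = 1 → 2 = 4
c → a = 1 → 2 = 4
b ↔ c = 1 ↔ 1 = 4
(c → a) → (b ↔ c) = 4 → 4 = 4
¬a = ¬2 = 2
((c → a) → (b ↔ c)) ∨ ¬a = 4 ∨ 2 = 4
((b ∧ b) → ((b → a) ∧ (c ∨ a))) ∧ (((c → a) → (b ↔ c)) ∨ ¬a) = 4 ∧ 4 = 4
a ∨ c = 2 ∨ 1 = 2
¬(a ∨ c) = ¬2 = 2
b ∨ b = 1 ∨ 1 = 1
(b ∨ b) → b = 1 → 1 = 4
¬(a ∨ c) ↔ ((b ∨ b) → b) = 2 ↔ 4 = 2
¬b = ¬1 = 3
b ∨ b = 1 ∨ 1 = 1
(b ∨ b) → b = 1 → 1 = 4
¬b ∧ ((b ∨ b) → b) = 3 ∧ 4 = 3
(¬(a ∨ c) ↔ ((b ∨ b) → b)) ∨ (¬b ∧ ((b ∨ b) → b)) = 2 ∨ 3 = 3
(((b ∧ b) → ((b → a) ∧ (c ∨ a))) ∧ (((c → a) → (b ↔ c)) ∨ ¬a)) ∧ ((¬(a ∨ c) ↔ ((b ∨ b) → b)) ∨ (¬b ∧ ((b ∨ b) → b))) = 4 ∧ 3 = 3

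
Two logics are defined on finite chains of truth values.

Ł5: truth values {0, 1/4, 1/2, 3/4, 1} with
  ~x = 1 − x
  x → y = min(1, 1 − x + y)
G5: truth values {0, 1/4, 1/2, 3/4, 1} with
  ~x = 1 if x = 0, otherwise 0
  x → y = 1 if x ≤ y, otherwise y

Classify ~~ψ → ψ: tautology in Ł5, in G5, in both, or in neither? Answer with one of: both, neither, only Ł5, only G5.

only Ł5

In Ł5: every assignment gives 1 — tautology.
In G5: at ψ = 1/4 the value is 1/4 — not a tautology.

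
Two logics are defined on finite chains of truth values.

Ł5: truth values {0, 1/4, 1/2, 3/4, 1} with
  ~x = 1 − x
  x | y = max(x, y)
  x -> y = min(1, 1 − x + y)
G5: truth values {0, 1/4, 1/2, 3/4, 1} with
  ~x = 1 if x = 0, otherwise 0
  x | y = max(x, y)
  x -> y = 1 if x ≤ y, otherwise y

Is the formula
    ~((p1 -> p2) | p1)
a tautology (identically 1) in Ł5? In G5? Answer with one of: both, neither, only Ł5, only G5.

neither

In Ł5: at p1 = 0, p2 = 0 the value is 0 — not a tautology.
In G5: at p1 = 0, p2 = 0 the value is 0 — not a tautology.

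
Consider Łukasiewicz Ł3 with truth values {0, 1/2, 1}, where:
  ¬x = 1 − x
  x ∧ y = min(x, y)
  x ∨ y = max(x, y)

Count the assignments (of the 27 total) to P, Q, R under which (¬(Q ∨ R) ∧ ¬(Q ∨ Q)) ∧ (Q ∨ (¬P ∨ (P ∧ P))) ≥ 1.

value 1: 2 assignments (counts)
value 1/2: 10 assignments
value 0: 15 assignments
So 2 of the 27 assignments meet the threshold.

2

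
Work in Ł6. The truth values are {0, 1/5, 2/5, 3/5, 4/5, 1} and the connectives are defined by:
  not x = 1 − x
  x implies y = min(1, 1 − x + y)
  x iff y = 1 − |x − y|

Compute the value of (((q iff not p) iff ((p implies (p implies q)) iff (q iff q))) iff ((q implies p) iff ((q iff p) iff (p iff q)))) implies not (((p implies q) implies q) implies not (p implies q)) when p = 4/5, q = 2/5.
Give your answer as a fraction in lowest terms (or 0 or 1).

not p = not 4/5 = 1/5
q iff not p = 2/5 iff 1/5 = 4/5
p implies q = 4/5 implies 2/5 = 3/5
p implies (p implies q) = 4/5 implies 3/5 = 4/5
q iff q = 2/5 iff 2/5 = 1
(p implies (p implies q)) iff (q iff q) = 4/5 iff 1 = 4/5
(q iff not p) iff ((p implies (p implies q)) iff (q iff q)) = 4/5 iff 4/5 = 1
q implies p = 2/5 implies 4/5 = 1
q iff p = 2/5 iff 4/5 = 3/5
p iff q = 4/5 iff 2/5 = 3/5
(q iff p) iff (p iff q) = 3/5 iff 3/5 = 1
(q implies p) iff ((q iff p) iff (p iff q)) = 1 iff 1 = 1
((q iff not p) iff ((p implies (p implies q)) iff (q iff q))) iff ((q implies p) iff ((q iff p) iff (p iff q))) = 1 iff 1 = 1
p implies q = 4/5 implies 2/5 = 3/5
(p implies q) implies q = 3/5 implies 2/5 = 4/5
p implies q = 4/5 implies 2/5 = 3/5
not (p implies q) = not 3/5 = 2/5
((p implies q) implies q) implies not (p implies q) = 4/5 implies 2/5 = 3/5
not (((p implies q) implies q) implies not (p implies q)) = not 3/5 = 2/5
(((q iff not p) iff ((p implies (p implies q)) iff (q iff q))) iff ((q implies p) iff ((q iff p) iff (p iff q)))) implies not (((p implies q) implies q) implies not (p implies q)) = 1 implies 2/5 = 2/5

2/5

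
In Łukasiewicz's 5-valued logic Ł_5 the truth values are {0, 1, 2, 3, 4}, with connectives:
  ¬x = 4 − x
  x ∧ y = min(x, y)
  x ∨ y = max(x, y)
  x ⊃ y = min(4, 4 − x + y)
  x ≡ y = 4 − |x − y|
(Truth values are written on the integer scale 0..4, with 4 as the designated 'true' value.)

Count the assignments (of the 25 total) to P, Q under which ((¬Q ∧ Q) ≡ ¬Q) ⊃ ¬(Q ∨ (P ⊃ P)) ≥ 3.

value 4: 5 assignments (counts)
value 2: 5 assignments
value 0: 15 assignments
So 5 of the 25 assignments meet the threshold.

5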